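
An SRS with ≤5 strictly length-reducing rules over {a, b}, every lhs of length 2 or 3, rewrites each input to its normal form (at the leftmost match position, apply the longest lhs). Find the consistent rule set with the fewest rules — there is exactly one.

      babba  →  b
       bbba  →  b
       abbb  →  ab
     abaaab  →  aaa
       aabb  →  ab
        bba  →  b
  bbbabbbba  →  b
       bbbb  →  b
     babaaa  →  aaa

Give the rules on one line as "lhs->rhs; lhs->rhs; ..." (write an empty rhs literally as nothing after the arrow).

aab->a; ba->b; baa->aa; bb->b

  | babba => bbba => bba => ba => b
  | bbba => bba => ba => b
  | abbb => abb => ab
  | abaaab => aaaab => aaa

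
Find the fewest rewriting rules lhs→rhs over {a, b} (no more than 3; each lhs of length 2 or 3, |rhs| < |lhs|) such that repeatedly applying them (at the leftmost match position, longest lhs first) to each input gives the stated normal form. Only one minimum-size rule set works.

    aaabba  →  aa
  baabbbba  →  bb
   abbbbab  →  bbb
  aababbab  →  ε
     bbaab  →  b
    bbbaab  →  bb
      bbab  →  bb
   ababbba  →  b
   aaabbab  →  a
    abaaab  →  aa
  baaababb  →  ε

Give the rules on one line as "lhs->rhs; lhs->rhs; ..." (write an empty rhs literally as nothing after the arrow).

  | aaabba => aaba => aa
  | baabbbba => abbbba => bbba => bb
  | abbbbab => bbbab => bbb
  | aababbab => aabbab => abab => ab => ε

ab->; ba->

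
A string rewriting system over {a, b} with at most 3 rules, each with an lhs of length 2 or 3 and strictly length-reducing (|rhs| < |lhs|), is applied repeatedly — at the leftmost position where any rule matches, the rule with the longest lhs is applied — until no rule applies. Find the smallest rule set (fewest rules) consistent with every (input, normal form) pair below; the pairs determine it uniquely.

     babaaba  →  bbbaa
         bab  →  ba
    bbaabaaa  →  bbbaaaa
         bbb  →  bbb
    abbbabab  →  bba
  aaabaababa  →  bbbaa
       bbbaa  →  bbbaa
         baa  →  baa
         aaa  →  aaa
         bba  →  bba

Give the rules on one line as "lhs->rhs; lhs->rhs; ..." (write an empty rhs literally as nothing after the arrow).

aab->ba; ab->a; aba->ba

  | babaaba => bbaaba => bbbaa
  | bab => ba
  | bbaabaaa => bbbaaaa
  | bbb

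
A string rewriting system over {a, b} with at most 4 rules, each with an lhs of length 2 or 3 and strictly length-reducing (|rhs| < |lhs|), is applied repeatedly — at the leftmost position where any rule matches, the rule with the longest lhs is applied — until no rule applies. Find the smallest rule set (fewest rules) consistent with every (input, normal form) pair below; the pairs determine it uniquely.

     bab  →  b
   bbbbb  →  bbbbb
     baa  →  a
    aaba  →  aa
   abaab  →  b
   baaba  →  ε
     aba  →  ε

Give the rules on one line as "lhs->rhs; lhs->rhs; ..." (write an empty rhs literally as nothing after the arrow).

aab->a; ab->b; ba->

  | bab => b
  | bbbbb
  | baa => a
  | aaba => aa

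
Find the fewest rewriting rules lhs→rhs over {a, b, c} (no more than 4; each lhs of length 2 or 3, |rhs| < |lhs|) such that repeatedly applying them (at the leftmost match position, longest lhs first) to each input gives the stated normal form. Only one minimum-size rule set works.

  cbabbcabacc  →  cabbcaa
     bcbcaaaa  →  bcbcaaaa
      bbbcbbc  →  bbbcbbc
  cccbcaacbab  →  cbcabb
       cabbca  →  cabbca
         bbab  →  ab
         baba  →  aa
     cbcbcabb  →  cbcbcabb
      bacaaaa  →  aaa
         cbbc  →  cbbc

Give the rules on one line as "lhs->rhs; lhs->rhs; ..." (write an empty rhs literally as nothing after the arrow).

  | cbabbcabacc => cabbcabacc => cabbcaacc => cabbcaa
  | bcbcaaaa
  | bbbcbbc
  | cccbcaacbab => cbcaacbab => cbcaacab => cbcabb

aca->b; ba->a; cc->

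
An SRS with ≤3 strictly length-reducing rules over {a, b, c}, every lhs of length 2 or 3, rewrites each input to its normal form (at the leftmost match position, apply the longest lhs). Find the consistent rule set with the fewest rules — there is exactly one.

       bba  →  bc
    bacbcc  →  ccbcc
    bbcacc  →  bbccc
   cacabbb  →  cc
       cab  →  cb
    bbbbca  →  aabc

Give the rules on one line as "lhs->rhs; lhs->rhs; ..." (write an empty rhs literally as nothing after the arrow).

ba->c; bbb->aa; ca->c

  | bba => bc
  | bacbcc => ccbcc
  | bbcacc => bbccc
  | cacabbb => ccabbb => ccbbb => ccaa => cca => cc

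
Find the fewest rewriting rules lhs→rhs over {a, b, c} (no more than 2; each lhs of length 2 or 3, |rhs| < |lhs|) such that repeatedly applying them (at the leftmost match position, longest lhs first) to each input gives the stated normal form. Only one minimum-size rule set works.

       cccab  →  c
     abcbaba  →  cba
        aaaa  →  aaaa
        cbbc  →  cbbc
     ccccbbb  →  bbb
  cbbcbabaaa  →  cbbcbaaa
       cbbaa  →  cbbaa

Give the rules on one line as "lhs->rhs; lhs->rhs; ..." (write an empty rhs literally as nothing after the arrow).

  | cccab => cab => c
  | abcbaba => cbaba => cba
  | aaaa
  | cbbc

ab->; cc->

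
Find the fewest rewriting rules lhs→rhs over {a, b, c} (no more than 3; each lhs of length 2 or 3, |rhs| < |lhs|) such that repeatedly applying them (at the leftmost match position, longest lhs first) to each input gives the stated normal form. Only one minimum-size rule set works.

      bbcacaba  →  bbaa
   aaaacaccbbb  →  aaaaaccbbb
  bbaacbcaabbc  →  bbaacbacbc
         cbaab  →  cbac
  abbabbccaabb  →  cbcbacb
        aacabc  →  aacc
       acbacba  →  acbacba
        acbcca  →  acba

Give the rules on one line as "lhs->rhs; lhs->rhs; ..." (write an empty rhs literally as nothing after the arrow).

ab->c; ca->a

  | bbcacaba => bbacaba => bbaaba => bbaca => bbaa
  | aaaacaccbbb => aaaaaccbbb
  | bbaacbcaabbc => bbaacbaabbc => bbaacbacbc
  | cbaab => cbac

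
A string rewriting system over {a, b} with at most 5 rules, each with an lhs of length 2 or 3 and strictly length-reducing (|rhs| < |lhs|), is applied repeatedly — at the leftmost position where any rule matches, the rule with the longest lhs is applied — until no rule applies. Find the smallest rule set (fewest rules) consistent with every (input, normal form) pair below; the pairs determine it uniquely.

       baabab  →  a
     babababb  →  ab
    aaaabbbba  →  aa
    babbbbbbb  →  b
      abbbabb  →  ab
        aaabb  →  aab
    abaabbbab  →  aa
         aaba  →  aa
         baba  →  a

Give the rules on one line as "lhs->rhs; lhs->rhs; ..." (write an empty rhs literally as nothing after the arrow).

aaa->aa; ba->; bab->; bb->b

  | baabab => abab => a
  | babababb => ababb => ab
  | aaaabbbba => aaabbbba => aabbbba => aabbba => aabba => aaba => aa
  | babbbbbbb => bbbbbb => bbbbb => bbbb => bbb => bb => b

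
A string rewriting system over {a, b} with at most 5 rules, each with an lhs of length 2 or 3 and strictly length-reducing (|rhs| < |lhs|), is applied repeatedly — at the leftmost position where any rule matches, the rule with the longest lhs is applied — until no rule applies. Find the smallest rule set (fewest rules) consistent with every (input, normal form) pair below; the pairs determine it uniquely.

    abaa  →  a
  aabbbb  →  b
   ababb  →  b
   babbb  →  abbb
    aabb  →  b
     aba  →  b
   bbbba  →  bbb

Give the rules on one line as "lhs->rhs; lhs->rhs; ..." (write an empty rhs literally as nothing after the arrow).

aa->b; aab->aa; ba->a; bba->b

  | abaa => aaa => ba => a
  | aabbbb => aabbb => aabb => aab => aa => b
  | ababb => aabb => aab => aa => b
  | babbb => abbb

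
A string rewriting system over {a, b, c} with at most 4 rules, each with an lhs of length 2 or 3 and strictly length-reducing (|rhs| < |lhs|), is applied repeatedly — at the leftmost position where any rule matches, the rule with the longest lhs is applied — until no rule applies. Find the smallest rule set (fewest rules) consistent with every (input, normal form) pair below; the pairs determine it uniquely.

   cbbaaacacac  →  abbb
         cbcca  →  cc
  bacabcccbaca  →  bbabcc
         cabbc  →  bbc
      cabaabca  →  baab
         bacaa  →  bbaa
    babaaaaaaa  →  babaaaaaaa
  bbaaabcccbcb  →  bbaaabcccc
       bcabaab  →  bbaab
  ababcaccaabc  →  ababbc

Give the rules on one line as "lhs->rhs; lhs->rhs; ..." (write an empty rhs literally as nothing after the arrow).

ac->b; ca->; cb->c

  | cbbaaacacac => cbaaacacac => caaacacac => aacacac => abacac => abbac => abbb
  | cbcca => ccca => cc
  | bacabcccbaca => bbabcccbaca => bbabcccaca => bbabccca => bbabcc
  | cabbc => bbc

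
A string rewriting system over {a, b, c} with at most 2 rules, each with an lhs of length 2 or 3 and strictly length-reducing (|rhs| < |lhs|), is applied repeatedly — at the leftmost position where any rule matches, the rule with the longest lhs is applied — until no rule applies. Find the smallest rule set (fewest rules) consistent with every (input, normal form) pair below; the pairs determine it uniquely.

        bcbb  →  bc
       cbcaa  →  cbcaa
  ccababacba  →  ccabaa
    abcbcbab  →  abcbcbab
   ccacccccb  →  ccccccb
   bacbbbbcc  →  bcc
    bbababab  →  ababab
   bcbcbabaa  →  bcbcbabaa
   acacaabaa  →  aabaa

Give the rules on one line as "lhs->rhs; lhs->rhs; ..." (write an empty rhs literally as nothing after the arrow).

ac->; bb->

  | bcbb => bc
  | cbcaa
  | ccababacba => ccababba => ccabaa
  | abcbcbab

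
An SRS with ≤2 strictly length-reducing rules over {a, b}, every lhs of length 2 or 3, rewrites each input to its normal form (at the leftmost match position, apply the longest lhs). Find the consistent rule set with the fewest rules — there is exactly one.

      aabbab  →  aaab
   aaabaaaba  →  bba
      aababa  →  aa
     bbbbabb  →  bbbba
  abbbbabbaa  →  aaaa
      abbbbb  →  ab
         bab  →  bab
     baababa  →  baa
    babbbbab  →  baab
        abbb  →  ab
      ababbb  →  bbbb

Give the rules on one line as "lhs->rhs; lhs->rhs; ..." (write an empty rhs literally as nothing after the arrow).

  | aabbab => aaab
  | aaabaaaba => aabaaba => ababa => bba
  | aababa => abba => aa
  | bbbbabb => bbbba

aba->b; abb->a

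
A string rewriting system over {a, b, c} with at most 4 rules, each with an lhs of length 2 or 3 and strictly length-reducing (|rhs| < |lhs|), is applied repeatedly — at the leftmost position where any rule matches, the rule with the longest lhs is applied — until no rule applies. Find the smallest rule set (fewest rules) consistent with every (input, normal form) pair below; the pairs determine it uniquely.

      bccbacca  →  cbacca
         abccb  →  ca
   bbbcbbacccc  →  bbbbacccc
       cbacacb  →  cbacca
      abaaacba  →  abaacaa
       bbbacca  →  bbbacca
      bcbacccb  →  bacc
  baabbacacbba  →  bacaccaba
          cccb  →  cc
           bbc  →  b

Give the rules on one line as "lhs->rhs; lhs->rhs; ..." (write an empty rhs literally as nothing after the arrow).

  | bccbacca => cbacca
  | abccb => acb => ca
  | bbbcbbacccc => bbbbacccc
  | cbacacb => cbacca

abb->c; acb->ca; bc->; ccb->c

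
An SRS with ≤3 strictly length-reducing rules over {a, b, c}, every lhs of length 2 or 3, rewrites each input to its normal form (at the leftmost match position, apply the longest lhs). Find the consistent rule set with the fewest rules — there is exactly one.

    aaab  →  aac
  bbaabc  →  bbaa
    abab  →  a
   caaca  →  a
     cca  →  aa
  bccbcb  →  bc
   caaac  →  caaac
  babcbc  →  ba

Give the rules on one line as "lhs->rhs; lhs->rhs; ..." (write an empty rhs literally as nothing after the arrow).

ab->c; aca->b; cc->a

  | aaab => aac
  | bbaabc => bbacc => bbaa
  | abab => cab => cc => a
  | caaca => cab => cc => a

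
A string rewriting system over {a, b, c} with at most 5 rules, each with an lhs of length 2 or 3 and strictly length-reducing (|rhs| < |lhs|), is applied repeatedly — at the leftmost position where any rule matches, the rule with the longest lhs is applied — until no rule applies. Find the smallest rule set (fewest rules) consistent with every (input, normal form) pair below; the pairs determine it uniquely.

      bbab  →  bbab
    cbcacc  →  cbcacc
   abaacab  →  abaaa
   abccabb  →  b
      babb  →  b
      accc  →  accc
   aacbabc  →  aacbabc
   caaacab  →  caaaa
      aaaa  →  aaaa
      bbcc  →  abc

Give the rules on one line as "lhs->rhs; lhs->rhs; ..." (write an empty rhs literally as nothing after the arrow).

  | bbab
  | cbcacc
  | abaacab => abaaa
  | abccabb => abbb => b

abb->; bbc->ab; cab->a; cca->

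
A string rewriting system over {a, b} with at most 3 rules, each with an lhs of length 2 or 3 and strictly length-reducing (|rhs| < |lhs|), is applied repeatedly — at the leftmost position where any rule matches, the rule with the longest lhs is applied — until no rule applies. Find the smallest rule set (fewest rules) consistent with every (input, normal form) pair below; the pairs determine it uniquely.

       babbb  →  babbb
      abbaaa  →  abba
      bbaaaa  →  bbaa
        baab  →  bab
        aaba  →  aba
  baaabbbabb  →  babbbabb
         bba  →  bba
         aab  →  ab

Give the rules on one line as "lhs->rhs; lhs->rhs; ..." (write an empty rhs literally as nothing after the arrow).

  | babbb
  | abbaaa => abba
  | bbaaaa => bbaa
  | baab => bab

aaa->a; aab->ab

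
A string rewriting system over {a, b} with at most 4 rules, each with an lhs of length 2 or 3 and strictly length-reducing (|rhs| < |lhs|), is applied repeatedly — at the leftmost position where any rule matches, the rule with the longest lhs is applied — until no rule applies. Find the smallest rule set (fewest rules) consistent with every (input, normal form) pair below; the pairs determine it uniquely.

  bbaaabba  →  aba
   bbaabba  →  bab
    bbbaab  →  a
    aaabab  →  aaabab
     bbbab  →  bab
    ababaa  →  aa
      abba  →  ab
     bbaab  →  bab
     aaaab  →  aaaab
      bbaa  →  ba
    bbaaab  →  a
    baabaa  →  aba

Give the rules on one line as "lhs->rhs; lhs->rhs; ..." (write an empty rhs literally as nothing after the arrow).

baa->ab; bb->; bba->b

  | bbaaabba => baabba => abbba => aba
  | bbaabba => babba => bab
  | bbbaab => baab => abb => a
  | aaabab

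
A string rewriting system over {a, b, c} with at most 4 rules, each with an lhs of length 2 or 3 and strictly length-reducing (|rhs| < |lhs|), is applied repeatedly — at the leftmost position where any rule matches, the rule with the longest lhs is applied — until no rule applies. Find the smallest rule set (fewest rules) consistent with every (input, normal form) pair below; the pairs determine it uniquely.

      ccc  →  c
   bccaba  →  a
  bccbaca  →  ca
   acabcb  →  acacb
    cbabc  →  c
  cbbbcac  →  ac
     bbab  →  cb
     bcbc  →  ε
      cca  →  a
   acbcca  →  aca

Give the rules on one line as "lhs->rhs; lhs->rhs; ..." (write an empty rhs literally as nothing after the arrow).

ba->; bab->cb; bc->c; cc->

  | ccc => c
  | bccaba => ccaba => aba => a
  | bccbaca => ccbaca => baca => ca
  | acabcb => acacb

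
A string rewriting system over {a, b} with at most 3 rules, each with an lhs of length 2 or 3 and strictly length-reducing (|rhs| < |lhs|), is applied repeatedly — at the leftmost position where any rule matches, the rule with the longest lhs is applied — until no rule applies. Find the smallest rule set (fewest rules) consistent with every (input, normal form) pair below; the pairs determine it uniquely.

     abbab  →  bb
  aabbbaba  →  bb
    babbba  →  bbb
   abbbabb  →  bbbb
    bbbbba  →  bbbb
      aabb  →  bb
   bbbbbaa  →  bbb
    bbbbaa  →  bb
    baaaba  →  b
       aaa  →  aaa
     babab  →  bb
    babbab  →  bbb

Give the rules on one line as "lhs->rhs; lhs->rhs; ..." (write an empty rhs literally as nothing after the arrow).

ab->b; bba->b

  | abbab => bbab => bb
  | aabbbaba => abbbaba => bbbaba => bbba => bb
  | babbba => bbbba => bbb
  | abbbabb => bbbabb => bbbb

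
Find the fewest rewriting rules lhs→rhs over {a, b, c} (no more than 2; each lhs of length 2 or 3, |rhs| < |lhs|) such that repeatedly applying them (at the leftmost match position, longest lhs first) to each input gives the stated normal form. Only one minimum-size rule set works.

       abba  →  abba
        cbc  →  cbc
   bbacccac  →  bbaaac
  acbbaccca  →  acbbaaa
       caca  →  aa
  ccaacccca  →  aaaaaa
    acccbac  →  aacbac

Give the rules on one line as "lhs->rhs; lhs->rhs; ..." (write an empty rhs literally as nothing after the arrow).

ca->a; cc->a

  | abba
  | cbc
  | bbacccac => bbaacac => bbaaac
  | acbbaccca => acbbaaca => acbbaaa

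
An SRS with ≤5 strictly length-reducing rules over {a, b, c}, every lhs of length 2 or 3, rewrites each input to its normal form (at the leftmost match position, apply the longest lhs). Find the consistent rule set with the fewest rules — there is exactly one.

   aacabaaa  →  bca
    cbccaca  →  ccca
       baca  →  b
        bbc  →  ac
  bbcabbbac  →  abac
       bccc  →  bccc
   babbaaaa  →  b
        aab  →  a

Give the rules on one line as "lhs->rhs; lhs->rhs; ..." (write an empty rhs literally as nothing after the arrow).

  | aacabaaa => bcabaaa => bcabba => bcaaa => bcba => bca
  | cbccaca => cccaca => cccba => ccca
  | baca => bba => aa => b
  | bbc => ac

aa->b; aca->ba; bb->a; cb->c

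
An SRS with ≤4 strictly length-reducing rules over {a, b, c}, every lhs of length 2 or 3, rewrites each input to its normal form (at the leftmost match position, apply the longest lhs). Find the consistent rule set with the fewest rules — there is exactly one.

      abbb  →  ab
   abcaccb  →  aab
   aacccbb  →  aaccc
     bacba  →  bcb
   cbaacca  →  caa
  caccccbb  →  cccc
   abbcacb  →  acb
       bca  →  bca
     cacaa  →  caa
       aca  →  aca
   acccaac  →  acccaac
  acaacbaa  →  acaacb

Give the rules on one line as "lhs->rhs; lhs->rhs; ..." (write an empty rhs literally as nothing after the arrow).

  | abbb => ab
  | abcaccb => abccb => aab
  | aacccbb => aaccc
  | bacba => bcba => bcb

ba->b; bb->; bcc->a; cac->c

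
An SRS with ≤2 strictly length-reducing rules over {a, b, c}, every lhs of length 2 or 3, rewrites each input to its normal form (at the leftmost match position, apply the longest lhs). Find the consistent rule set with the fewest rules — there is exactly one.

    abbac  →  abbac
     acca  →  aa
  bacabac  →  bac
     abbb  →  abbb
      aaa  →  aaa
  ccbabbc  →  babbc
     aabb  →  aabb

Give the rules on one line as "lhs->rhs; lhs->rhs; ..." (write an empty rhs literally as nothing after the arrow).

  | abbac
  | acca => aa
  | bacabac => baccc => bac
  | abbb

aba->c; cc->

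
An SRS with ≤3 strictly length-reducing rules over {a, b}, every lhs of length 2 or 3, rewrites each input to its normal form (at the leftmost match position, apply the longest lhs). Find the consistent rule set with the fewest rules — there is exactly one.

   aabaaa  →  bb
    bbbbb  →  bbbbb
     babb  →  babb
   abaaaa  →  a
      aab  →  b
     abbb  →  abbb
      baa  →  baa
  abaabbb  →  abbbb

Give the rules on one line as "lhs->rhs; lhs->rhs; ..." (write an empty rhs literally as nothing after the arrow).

  | aabaaa => baaa => bb
  | bbbbb
  | babb
  | abaaaa => abba => a

aaa->b; aab->b; bba->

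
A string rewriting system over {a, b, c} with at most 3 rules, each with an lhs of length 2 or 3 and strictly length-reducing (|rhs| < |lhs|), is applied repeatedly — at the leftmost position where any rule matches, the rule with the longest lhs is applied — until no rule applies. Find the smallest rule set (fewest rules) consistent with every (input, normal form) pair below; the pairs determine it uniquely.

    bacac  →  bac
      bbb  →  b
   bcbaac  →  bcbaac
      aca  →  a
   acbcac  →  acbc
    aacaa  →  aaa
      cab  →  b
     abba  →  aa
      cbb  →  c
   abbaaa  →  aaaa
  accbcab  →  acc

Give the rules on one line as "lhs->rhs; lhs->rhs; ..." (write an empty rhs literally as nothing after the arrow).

  | bacac => bac
  | bbb => b
  | bcbaac
  | aca => a

bb->; ca->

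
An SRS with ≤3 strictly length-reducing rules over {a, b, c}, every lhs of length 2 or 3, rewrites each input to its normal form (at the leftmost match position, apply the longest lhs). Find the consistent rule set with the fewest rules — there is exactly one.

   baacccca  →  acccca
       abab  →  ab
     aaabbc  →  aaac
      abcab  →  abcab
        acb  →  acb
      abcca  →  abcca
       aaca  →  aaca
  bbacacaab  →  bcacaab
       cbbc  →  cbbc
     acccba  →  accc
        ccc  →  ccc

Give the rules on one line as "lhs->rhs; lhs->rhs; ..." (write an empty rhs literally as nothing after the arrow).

abb->a; ba->

  | baacccca => acccca
  | abab => ab
  | aaabbc => aaac
  | abcab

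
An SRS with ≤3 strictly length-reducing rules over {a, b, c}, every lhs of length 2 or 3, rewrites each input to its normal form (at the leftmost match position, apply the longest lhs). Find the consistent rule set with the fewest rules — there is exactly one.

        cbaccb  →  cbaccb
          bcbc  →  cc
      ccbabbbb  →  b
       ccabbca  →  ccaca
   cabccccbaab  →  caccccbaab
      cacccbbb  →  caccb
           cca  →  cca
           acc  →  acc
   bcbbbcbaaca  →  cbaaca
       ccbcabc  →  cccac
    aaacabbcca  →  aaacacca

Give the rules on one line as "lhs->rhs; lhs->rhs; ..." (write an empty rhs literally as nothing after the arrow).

bab->bb; bc->c; cbb->

  | cbaccb
  | bcbc => cbc => cc
  | ccbabbbb => ccbbbbb => cbbb => b
  | ccabbca => ccabca => ccaca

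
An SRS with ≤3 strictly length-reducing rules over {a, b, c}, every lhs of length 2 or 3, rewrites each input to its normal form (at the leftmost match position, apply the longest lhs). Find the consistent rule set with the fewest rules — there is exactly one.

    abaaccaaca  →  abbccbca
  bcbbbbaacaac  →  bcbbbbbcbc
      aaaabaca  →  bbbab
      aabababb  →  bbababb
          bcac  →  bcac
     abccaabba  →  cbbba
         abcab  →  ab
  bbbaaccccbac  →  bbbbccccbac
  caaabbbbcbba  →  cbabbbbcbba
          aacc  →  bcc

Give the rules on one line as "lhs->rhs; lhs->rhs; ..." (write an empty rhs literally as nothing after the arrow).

aa->b; abc->; aca->ab

  | abaaccaaca => abbccaaca => abbccbca
  | bcbbbbaacaac => bcbbbbbcaac => bcbbbbbcbc
  | aaaabaca => baabaca => bbbaca => bbbab
  | aabababb => bbababb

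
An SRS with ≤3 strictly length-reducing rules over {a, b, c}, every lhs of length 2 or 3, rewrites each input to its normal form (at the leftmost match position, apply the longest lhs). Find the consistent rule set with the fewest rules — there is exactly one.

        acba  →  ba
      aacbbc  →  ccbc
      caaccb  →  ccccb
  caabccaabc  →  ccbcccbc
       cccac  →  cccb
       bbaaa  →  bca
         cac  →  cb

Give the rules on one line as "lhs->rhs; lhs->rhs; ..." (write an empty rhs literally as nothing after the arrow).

  | acba => bba => ba
  | aacbbc => ccbbc => ccbc
  | caaccb => ccccb
  | caabccaabc => ccbccaabc => ccbcccbc

aa->c; ac->b; bb->b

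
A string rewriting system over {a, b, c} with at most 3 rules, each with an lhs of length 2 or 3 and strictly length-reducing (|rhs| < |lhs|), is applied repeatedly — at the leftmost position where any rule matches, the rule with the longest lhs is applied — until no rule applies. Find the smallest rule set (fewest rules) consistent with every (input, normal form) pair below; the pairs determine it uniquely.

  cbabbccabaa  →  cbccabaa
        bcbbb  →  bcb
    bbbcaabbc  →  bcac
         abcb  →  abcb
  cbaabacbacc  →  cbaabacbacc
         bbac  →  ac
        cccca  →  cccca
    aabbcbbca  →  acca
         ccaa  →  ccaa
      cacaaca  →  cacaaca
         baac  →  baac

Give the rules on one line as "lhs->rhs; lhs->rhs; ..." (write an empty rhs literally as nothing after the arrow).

  | cbabbccabaa => cbccabaa
  | bcbbb => bcb
  | bbbcaabbc => bcaabbc => bcac
  | abcb

abb->; bb->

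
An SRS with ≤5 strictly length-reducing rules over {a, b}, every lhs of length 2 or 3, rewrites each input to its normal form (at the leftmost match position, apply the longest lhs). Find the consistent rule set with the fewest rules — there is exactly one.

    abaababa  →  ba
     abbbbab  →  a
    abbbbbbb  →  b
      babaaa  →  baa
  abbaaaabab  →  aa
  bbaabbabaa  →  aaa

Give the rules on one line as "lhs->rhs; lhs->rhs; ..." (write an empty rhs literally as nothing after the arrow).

ab->; aba->; abb->; bb->a

  | abaababa => ababa => ba
  | abbbbab => bbab => aab => a
  | abbbbbbb => bbbbb => abbb => b
  | babaaa => baa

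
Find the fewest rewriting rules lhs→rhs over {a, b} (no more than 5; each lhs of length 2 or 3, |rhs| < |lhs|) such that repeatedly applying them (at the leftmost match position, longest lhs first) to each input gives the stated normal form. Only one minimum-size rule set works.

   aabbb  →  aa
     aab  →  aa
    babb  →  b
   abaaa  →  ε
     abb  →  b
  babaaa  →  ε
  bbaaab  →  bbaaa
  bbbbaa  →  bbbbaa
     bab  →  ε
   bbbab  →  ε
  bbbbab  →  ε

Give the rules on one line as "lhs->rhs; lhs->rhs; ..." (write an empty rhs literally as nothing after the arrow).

aab->aa; ab->; aba->ab; bab->ab

  | aabbb => aabb => aab => aa
  | aab => aa
  | babb => abb => b
  | abaaa => abaa => aba => ab => ε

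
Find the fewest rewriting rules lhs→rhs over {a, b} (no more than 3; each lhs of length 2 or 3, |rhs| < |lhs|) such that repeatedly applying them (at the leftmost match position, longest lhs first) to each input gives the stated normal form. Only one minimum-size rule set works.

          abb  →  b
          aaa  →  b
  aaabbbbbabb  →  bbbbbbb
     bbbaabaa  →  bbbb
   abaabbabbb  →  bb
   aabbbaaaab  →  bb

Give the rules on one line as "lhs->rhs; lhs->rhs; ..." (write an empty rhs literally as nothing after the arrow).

aaa->b; ab->

  | abb => b
  | aaa => b
  | aaabbbbbabb => bbbbbbabb => bbbbbbb
  | bbbaabaa => bbbaaa => bbbb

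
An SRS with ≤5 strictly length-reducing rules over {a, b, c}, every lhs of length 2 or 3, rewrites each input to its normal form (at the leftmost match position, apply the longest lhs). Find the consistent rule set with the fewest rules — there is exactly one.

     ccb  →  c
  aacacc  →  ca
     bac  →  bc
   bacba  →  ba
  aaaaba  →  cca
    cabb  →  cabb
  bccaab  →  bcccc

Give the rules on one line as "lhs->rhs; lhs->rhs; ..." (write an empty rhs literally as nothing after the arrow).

aab->cc; ac->c; cac->ca; cb->

  | ccb => c
  | aacacc => acacc => cacc => cac => ca
  | bac => bc
  | bacba => bcba => ba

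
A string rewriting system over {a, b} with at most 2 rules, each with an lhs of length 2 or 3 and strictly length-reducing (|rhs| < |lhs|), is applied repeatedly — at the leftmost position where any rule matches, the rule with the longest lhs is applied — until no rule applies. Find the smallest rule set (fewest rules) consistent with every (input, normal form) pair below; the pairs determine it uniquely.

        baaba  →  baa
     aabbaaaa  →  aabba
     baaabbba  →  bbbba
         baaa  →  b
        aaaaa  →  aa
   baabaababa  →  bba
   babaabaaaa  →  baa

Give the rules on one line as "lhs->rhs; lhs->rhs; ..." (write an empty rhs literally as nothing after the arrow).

  | baaba => baa
  | aabbaaaa => aabba
  | baaabbba => bbbba
  | baaa => b

aaa->; aba->a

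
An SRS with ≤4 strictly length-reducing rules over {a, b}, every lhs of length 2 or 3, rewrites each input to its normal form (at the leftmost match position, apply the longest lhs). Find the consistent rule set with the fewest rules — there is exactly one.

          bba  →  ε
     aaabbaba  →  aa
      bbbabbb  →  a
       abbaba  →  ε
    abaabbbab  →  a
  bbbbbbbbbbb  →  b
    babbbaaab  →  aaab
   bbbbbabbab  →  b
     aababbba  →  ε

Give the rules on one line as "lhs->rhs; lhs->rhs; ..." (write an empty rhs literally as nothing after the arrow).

  | bba => ε
  | aaabbaba => aaaba => aabb => aa
  | bbbabbb => babbb => abb => a
  | abbaba => aba => bb => ε

aba->bb; bab->a; bb->; bba->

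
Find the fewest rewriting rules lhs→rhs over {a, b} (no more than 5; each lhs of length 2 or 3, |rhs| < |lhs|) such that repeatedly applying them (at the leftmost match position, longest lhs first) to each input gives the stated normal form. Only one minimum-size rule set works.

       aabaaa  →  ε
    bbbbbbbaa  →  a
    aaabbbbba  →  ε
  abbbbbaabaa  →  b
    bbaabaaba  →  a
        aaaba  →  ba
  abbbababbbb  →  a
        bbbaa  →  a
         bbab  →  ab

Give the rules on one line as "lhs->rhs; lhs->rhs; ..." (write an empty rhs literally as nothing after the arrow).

  | aabaaa => bbaaa => aaa => ε
  | bbbbbbbaa => aabbbbaa => bbbbbaa => aabbaa => bbbaa => aaaa => a
  | aaabbbbba => bbbbba => aabba => bbba => aaa => ε
  | abbbbbaabaa => aaabbaabaa => bbaabaa => aabaa => bbaa => aa => b

aa->b; aaa->; bb->; bbb->aa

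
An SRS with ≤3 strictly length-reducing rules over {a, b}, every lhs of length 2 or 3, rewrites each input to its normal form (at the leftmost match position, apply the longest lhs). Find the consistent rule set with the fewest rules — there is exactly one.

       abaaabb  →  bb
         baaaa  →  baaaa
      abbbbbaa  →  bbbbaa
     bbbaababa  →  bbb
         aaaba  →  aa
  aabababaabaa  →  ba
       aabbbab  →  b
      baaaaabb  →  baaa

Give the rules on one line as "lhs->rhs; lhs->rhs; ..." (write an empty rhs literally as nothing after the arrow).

  | abaaabb => abaabb => ababb => abbb => bb
  | baaaa
  | abbbbbaa => bbbbaa
  | bbbaababa => bbbaabba => bbbaba => bbbab => bbb

ab->; aba->ab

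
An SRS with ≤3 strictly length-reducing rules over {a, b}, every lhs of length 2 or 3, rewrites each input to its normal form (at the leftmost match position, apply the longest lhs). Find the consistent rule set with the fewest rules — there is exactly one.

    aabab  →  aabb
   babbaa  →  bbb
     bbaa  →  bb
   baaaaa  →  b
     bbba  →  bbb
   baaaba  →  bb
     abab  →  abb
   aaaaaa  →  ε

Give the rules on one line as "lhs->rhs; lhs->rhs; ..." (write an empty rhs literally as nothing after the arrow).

  | aabab => aabb
  | babbaa => bbbaa => bbba => bbb
  | bbaa => bba => bb
  | baaaaa => baaaa => baaa => baa => ba => b

aaa->; ba->b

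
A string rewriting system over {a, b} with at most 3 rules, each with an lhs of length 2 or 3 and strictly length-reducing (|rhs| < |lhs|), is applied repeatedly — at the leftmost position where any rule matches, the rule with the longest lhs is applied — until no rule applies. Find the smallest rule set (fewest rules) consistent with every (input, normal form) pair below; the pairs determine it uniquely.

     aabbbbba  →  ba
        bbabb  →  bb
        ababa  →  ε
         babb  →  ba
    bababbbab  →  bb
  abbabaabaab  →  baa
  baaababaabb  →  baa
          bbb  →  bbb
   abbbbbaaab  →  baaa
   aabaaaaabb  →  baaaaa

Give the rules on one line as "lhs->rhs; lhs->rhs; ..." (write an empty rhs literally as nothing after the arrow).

  | aabbbbba => aabbbba => aabbba => aabba => aaba => aba => ba
  | bbabb => bb
  | ababa => baba => bba => ε
  | babb => bab => ba

ab->a; aba->ba; bba->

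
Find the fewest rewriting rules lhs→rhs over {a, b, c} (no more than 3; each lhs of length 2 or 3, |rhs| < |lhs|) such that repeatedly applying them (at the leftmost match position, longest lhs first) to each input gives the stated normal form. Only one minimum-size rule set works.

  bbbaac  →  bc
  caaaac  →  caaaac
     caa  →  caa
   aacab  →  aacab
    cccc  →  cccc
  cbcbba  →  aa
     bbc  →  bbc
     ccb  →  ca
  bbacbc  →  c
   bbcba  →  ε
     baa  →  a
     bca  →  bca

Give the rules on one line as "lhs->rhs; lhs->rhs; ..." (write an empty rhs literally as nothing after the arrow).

ba->; cb->a

  | bbbaac => bbac => bc
  | caaaac
  | caa
  | aacab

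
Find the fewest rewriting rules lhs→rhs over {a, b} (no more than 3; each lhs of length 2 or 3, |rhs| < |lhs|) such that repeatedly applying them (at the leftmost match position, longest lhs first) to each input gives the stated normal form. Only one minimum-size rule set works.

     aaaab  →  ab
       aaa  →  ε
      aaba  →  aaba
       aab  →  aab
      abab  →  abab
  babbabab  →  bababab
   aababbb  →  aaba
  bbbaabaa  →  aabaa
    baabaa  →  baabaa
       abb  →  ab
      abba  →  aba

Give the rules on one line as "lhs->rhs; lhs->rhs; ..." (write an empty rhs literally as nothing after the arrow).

  | aaaab => ab
  | aaa => ε
  | aaba
  | aab

aaa->; bb->b; bbb->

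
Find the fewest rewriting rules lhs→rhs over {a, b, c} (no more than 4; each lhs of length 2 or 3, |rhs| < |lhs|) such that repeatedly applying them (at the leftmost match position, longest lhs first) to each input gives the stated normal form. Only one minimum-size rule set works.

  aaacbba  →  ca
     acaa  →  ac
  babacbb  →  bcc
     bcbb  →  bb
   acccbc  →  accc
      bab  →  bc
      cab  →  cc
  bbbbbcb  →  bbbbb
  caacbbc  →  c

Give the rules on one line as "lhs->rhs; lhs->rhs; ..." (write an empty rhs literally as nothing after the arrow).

  | aaacbba => acbba => aba => ca
  | acaa => ac
  | babacbb => bcacbb => bcab => bcc
  | bcbb => bb

aa->; ab->c; cb->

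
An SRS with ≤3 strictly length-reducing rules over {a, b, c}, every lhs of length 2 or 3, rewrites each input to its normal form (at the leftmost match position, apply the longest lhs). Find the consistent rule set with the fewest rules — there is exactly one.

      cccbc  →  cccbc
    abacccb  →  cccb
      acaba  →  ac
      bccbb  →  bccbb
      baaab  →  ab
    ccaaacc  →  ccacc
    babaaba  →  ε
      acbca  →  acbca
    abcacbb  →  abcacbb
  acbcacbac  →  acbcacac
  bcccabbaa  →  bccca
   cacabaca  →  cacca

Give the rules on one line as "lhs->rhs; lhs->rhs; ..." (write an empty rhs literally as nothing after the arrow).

  | cccbc
  | abacccb => aacccb => cccb
  | acaba => acaa => ac
  | bccbb

aa->; ba->a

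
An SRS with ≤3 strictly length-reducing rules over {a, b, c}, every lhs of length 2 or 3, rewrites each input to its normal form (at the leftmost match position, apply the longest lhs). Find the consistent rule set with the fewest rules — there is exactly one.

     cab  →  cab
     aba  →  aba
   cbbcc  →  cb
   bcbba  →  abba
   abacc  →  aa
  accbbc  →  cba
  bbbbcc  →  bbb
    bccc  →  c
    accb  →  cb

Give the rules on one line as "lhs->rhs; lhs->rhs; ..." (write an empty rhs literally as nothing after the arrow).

ac->; bc->a

  | cab
  | aba
  | cbbcc => cbac => cb
  | bcbba => abba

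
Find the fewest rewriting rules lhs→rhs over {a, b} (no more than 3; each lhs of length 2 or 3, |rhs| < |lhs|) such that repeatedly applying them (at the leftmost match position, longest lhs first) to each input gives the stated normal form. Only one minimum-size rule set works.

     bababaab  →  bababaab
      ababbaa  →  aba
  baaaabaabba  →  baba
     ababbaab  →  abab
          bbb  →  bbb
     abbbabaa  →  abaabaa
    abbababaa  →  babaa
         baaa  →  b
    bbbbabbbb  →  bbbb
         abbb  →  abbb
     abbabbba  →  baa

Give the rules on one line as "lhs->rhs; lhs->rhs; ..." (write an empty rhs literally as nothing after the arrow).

  | bababaab
  | ababbaa => abaaaa => aba
  | baaaabaabba => babaabba => babaaaa => baba
  | ababbaab => abaaaab => abab

aaa->; bba->aa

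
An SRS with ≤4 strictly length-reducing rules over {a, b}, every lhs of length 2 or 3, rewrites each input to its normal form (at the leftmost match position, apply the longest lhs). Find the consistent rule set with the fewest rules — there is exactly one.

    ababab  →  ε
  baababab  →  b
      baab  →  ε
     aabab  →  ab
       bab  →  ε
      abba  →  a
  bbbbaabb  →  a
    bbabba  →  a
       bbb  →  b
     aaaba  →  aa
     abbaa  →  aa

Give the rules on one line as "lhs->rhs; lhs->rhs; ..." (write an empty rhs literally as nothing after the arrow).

aba->; abb->; ba->b; bb->

  | ababab => bab => bb => ε
  | baababab => bababab => bbabab => abab => b
  | baab => bab => bb => ε
  | aabab => ab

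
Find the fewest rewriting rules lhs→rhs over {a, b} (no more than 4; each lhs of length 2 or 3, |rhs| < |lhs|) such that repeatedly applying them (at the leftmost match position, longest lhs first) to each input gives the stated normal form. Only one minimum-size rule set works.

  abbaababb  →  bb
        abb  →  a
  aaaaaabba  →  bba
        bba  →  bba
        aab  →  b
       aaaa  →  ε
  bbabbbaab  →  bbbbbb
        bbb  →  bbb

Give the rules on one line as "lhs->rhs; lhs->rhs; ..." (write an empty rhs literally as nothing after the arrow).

  | abbaababb => abaababb => aaababb => ababb => aabb => bb
  | abb => ab => a
  | aaaaaabba => aaaabba => aabba => bba
  | bba

aa->; ab->a; bab->bb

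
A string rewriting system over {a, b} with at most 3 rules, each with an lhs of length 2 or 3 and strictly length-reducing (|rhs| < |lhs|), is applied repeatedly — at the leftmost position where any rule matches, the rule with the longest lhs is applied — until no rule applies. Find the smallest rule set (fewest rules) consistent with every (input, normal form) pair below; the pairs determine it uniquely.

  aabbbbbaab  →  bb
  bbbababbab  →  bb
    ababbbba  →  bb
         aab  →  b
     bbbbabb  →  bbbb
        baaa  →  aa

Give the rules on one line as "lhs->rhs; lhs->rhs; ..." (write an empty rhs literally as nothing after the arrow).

  | aabbbbbaab => abbbbbaab => bbbbbaab => bbbabab => babbab => bbab => abb => bb
  | bbbababbab => babbabbab => bbabbab => abbbab => bbbab => babb => bb
  | ababbbba => babbbba => bbbba => bbab => abb => bb
  | aab => ab => b

ab->b; ba->; bba->ab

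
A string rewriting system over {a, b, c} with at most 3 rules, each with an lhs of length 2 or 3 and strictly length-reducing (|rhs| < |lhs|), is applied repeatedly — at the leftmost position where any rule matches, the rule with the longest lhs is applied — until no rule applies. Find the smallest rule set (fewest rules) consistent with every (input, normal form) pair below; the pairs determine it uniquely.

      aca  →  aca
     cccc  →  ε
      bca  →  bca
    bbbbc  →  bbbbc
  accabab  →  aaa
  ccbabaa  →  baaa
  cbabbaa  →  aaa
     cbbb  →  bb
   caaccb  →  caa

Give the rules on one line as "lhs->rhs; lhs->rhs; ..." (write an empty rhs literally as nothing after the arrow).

  | aca
  | cccc => cc => ε
  | bca
  | bbbbc

ab->a; cb->; cc->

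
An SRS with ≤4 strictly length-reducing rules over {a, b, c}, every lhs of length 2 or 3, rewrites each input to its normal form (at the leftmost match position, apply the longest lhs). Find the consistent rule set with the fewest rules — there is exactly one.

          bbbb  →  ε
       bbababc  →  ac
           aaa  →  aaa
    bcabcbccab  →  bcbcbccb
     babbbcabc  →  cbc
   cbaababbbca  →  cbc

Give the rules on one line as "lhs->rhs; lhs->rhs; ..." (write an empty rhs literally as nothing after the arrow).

  | bbbb => bb => ε
  | bbababc => ababc => abbc => ac
  | aaa
  | bcabcbccab => bcbcbccab => bcbcbccb

ba->b; bb->; ca->c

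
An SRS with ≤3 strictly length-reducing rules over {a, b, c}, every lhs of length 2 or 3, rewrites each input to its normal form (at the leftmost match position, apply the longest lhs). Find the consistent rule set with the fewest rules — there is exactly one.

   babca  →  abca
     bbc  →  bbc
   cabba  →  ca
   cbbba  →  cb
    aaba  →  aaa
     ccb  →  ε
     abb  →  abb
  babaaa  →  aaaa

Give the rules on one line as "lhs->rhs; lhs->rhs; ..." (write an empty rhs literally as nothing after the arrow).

  | babca => abca
  | bbc
  | cabba => ca
  | cbbba => cb

ba->a; bba->; ccb->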